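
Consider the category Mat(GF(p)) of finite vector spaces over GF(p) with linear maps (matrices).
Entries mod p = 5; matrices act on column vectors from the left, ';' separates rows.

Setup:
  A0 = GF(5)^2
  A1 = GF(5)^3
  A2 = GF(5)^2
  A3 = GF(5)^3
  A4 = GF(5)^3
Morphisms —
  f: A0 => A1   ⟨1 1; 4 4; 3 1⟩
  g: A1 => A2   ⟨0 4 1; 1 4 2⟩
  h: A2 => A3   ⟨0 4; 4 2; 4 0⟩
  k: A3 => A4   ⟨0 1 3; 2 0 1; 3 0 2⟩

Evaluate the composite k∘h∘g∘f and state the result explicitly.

  e0=(1,0) f=>(1,4,3) g=>(4,3) h=>(2,2,1) k=>(0,0,3)
  e1=(0,1) f=>(1,4,1) g=>(2,4) h=>(1,1,3) k=>(0,0,4)
⟦path⟧: ⟨0 0; 0 0; 3 4⟩

Answer: ⟨0 0; 0 0; 3 4⟩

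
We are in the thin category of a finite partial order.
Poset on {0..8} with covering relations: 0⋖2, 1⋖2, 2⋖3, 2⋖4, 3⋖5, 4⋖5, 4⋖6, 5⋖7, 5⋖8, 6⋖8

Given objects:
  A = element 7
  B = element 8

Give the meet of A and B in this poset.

Lower bounds of A=7 and B=8: {0,1,2,3,4,5}
  0 ⊑ 5
  1 ⊑ 5
  2 ⊑ 5
  3 ⊑ 5
  4 ⊑ 5
  5 ⊑ 5
glb = 5

Answer: A∧B = 5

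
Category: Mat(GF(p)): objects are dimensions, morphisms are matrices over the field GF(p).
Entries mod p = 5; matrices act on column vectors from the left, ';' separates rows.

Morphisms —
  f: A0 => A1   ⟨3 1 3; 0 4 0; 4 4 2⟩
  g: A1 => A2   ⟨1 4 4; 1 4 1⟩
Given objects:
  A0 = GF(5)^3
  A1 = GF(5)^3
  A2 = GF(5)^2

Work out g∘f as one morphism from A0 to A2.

Answer: ⟨4 3 1; 2 1 0⟩

Work:
  e0=⟨1,0,0⟩ f=>⟨3,0,4⟩ g=>⟨4,2⟩
  e1=⟨0,1,0⟩ f=>⟨1,4,4⟩ g=>⟨3,1⟩
  e2=⟨0,0,1⟩ f=>⟨3,0,2⟩ g=>⟨1,0⟩
composite: ⟨4 3 1; 2 1 0⟩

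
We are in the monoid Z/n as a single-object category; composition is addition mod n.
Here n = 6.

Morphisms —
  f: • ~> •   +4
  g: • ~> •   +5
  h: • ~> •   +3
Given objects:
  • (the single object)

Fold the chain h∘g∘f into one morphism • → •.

Answer: +0

Derivation:
  0 +4≡4 +5≡3 +3≡0  (mod 6)
composite: +0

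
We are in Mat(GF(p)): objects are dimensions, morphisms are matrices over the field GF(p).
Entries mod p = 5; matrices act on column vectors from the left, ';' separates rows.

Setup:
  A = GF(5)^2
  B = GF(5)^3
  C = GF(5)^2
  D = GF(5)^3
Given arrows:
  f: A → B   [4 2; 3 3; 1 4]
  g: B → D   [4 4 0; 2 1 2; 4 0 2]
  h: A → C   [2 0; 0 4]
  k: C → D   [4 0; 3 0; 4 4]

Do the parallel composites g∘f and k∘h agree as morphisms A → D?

Answer: DOES NOT COMMUTE

Derivation:
Along f;g (path 1):
  e0=⟨1,0⟩ f→⟨4,3,1⟩ g→⟨3,3,3⟩
  e1=⟨0,1⟩ f→⟨2,3,4⟩ g→⟨0,0,1⟩
  result₁ = [3 0; 3 0; 3 1]
Along h;k (path 2):
  e0=⟨1,0⟩ h→⟨2,0⟩ k→⟨3,1,3⟩
  e1=⟨0,1⟩ h→⟨0,4⟩ k→⟨0,0,1⟩
  result₂ = [3 0; 1 0; 3 1]
Equal? differ; not commutative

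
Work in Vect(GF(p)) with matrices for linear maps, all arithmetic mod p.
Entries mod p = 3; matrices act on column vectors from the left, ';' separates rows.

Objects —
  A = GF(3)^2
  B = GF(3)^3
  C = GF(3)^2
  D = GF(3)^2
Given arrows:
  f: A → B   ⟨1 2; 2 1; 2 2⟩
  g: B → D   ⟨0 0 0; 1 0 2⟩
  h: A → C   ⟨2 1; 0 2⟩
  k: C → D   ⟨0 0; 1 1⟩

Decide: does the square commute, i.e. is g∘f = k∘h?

Along f;g (path 1):
  e0=⟨1,0⟩ f→⟨1,2,2⟩ g→⟨0,2⟩
  e1=⟨0,1⟩ f→⟨2,1,2⟩ g→⟨0,0⟩
  result₁ = ⟨0 0; 2 0⟩
Along h;k (path 2):
  e0=⟨1,0⟩ h→⟨2,0⟩ k→⟨0,2⟩
  e1=⟨0,1⟩ h→⟨1,2⟩ k→⟨0,0⟩
  result₂ = ⟨0 0; 2 0⟩
Equal? same morphism ✓

Answer: COMMUTES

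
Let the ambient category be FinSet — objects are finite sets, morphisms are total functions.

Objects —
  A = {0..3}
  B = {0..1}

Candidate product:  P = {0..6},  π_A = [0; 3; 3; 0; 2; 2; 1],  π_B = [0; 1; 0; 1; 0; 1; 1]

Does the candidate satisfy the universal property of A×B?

Answer: NOT A VALID PRODUCT — |P|=7 ≠ |A|·|B|=8

Trace:
|A|·|B| = 4·2 = 8;  |P| = 7
  → cardinalities differ; no bijection possible.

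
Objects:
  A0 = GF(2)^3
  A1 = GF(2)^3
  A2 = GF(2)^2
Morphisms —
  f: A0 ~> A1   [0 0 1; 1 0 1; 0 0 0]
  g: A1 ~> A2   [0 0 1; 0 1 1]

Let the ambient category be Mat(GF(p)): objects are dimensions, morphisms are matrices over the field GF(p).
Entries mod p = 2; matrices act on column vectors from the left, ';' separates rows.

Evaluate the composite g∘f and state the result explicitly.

  e0=⟨1,0,0⟩ f~>⟨0,1,0⟩ g~>⟨0,1⟩
  e1=⟨0,1,0⟩ f~>⟨0,0,0⟩ g~>⟨0,0⟩
  e2=⟨0,0,1⟩ f~>⟨1,1,0⟩ g~>⟨0,1⟩
composite: [0 0 0; 1 0 1]

Answer: [0 0 0; 1 0 1]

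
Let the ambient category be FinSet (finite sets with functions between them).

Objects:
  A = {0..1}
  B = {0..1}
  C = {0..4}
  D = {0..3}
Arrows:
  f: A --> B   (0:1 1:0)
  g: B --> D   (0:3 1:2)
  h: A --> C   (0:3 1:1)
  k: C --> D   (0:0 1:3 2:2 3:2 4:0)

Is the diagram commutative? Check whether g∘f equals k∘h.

Answer: COMMUTES

Work:
Path 1 = f;g:
  0 f-->1 g-->2
  1 f-->0 g-->3
  composite₁ = (0:2 1:3)
Path 2 = h;k:
  0 h-->3 k-->2
  1 h-->1 k-->3
  composite₂ = (0:2 1:3)
Equal? YES — commutes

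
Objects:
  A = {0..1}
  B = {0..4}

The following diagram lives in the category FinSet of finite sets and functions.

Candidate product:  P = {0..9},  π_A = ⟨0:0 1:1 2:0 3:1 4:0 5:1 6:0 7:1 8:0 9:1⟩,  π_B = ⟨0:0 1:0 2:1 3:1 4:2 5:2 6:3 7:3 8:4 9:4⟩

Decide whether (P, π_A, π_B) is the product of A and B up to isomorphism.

|A|·|B| = 2·5 = 10;  |P| = 10
Check the pairing map k ↦ (π_A(k), π_B(k)):
  0 : (0,0)
  1 : (1,0)
  2 : (0,1)
  3 : (1,1)
  4 : (0,2)
  5 : (1,2)
  6 : (0,3)
  7 : (1,3)
  8 : (0,4)
  9 : (1,4)
distinct pairs in image: 10 / 10 needed
  → bijection onto A×B; projections well-typed.

Answer: VALID PRODUCT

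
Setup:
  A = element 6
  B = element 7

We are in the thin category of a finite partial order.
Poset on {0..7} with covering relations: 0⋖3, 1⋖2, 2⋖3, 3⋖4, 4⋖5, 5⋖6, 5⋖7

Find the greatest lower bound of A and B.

{x : x<=A ∧ x<=B} = {0,1,2,3,4,5}  (A=6, B=7)
  0 <= 5
  1 <= 5
  2 <= 5
  3 <= 5
  4 <= 5
  5 <= 5
glb = 5

Answer: A∧B = 5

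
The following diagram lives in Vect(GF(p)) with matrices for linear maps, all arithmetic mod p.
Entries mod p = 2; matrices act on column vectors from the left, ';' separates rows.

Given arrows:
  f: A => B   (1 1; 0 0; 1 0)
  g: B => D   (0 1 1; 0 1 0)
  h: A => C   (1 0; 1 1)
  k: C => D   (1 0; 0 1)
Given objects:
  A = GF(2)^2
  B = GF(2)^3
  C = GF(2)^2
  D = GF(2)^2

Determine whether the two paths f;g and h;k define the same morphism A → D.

Answer: DOES NOT COMMUTE

Derivation:
Path 1 = f;g:
  e0=[1,0] f=>[1,0,1] g=>[1,0]
  e1=[0,1] f=>[1,0,0] g=>[0,0]
  result₁ = (1 0; 0 0)
Path 2 = h;k:
  e0=[1,0] h=>[1,1] k=>[1,1]
  e1=[0,1] h=>[0,1] k=>[0,1]
  result₂ = (1 0; 1 1)
Equal? distinct morphisms ✗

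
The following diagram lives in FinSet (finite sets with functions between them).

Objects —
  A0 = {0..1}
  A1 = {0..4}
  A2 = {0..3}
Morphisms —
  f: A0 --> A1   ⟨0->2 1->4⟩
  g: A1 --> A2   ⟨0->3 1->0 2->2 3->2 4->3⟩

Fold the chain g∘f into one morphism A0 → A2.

Answer: ⟨0->2 1->3⟩

Work:
  0 f-->2 g-->2
  1 f-->4 g-->3
result: ⟨0->2 1->3⟩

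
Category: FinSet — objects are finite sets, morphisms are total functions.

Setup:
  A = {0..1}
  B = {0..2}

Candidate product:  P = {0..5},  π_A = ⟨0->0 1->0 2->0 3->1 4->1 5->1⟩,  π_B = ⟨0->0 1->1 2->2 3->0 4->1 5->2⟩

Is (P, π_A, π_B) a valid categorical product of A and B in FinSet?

Answer: VALID PRODUCT

Work:
|A|·|B| = 2·3 = 6;  |P| = 6
Check the pairing map k ↦ (π_A(k), π_B(k)):
  0 -> (0,0)
  1 -> (0,1)
  2 -> (0,2)
  3 -> (1,0)
  4 -> (1,1)
  5 -> (1,2)
distinct pairs in image: 6 / 6 needed
  → bijection onto A×B; projections well-typed.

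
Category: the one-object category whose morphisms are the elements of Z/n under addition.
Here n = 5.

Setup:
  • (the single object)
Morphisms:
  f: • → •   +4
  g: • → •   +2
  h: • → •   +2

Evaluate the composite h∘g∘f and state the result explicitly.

Answer: +3

Trace:
  0 +4≡4 +2≡1 +2≡3  (mod 5)
result: +3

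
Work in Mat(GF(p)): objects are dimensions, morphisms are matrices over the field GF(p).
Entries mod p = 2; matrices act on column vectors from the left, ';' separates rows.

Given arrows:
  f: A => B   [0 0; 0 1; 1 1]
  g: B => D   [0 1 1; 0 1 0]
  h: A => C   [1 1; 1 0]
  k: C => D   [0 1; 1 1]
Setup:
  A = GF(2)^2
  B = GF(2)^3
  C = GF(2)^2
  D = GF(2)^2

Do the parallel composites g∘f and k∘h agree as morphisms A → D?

1) trace f;g:
  e0=⟨1,0⟩ f=>⟨0,0,1⟩ g=>⟨1,0⟩
  e1=⟨0,1⟩ f=>⟨0,1,1⟩ g=>⟨0,1⟩
  result₁ = [1 0; 0 1]
2) trace h;k:
  e0=⟨1,0⟩ h=>⟨1,1⟩ k=>⟨1,0⟩
  e1=⟨0,1⟩ h=>⟨1,0⟩ k=>⟨0,1⟩
  result₂ = [1 0; 0 1]
Equal? YES — commutes

Answer: COMMUTES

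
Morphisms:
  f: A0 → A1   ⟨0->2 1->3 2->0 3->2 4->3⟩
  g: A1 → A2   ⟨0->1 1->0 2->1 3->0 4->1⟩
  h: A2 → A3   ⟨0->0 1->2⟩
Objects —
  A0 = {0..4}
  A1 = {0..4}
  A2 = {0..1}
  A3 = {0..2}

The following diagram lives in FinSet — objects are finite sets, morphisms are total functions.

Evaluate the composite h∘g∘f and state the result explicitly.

  0 f→2 g→1 h→2
  1 f→3 g→0 h→0
  2 f→0 g→1 h→2
  3 f→2 g→1 h→2
  4 f→3 g→0 h→0
⟦path⟧: ⟨0->2 1->0 2->2 3->2 4->0⟩

Answer: ⟨0->2 1->0 2->2 3->2 4->0⟩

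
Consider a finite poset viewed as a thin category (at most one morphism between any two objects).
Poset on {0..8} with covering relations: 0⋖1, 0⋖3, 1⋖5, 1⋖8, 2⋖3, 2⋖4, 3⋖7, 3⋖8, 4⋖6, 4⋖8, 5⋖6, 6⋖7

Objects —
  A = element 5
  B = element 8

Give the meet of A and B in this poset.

Common predecessors of 5,8: {0,1}
  0 ≤ 1
  1 ≤ 1
glb = 1

Answer: A∧B = 1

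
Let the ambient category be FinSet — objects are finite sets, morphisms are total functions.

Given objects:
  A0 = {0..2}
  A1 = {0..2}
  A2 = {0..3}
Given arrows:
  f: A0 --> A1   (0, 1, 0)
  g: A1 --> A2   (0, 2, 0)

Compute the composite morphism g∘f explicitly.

Answer: (0, 2, 0)

Work:
  0 f-->0 g-->0
  1 f-->1 g-->2
  2 f-->0 g-->0
composite: (0, 2, 0)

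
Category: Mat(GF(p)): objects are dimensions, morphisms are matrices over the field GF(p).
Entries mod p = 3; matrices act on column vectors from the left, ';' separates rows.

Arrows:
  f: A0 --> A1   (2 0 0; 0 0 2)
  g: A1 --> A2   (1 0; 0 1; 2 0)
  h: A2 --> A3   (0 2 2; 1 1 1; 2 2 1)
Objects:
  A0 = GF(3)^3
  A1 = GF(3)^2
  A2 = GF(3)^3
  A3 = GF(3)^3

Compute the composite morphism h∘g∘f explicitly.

Answer: (2 0 1; 0 0 2; 2 0 1)

Work:
  e0=⟨1,0,0⟩ f-->⟨2,0⟩ g-->⟨2,0,1⟩ h-->⟨2,0,2⟩
  e1=⟨0,1,0⟩ f-->⟨0,0⟩ g-->⟨0,0,0⟩ h-->⟨0,0,0⟩
  e2=⟨0,0,1⟩ f-->⟨0,2⟩ g-->⟨0,2,0⟩ h-->⟨1,2,1⟩
⟦path⟧: (2 0 1; 0 0 2; 2 0 1)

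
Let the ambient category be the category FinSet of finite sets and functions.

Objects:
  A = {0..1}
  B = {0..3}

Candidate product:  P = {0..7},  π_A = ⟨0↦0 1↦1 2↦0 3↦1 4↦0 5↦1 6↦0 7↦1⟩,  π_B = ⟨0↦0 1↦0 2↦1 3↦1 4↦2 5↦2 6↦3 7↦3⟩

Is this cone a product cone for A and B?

Answer: VALID PRODUCT

Work:
|A|·|B| = 2·4 = 8;  |P| = 8
Check the pairing map k ↦ (π_A(k), π_B(k)):
  0 ↦ (0,0)
  1 ↦ (1,0)
  2 ↦ (0,1)
  3 ↦ (1,1)
  4 ↦ (0,2)
  5 ↦ (1,2)
  6 ↦ (0,3)
  7 ↦ (1,3)
distinct pairs in image: 8 / 8 needed
  → bijection onto A×B; projections well-typed.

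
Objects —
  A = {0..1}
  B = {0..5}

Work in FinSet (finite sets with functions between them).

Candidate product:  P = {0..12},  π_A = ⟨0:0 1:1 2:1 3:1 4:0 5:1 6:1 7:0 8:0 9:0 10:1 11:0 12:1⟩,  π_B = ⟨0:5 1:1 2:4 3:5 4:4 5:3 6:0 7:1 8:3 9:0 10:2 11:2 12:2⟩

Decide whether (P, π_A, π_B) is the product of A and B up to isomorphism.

Answer: NOT A VALID PRODUCT — |P|=13 ≠ |A|·|B|=12

Trace:
|A|·|B| = 2·6 = 12;  |P| = 13
  → cardinalities differ; no bijection possible.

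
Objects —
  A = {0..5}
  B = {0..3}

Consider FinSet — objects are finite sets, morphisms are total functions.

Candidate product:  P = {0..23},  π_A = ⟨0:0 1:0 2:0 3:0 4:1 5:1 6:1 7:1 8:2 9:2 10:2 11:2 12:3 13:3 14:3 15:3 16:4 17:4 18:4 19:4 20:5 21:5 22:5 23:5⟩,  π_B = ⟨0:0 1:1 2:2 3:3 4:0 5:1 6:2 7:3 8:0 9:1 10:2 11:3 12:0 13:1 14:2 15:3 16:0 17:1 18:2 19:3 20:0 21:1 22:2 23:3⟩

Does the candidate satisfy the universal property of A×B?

Answer: VALID PRODUCT

Derivation:
|A|·|B| = 6·4 = 24;  |P| = 24
Check the pairing map k ↦ (π_A(k), π_B(k)):
  0 : (0,0)
  1 : (0,1)
  2 : (0,2)
  3 : (0,3)
  4 : (1,0)
  5 : (1,1)
  6 : (1,2)
  7 : (1,3)
  8 : (2,0)
  9 : (2,1)
  10 : (2,2)
  11 : (2,3)
  12 : (3,0)
  13 : (3,1)
  14 : (3,2)
  15 : (3,3)
  16 : (4,0)
  17 : (4,1)
  18 : (4,2)
  19 : (4,3)
  20 : (5,0)
  21 : (5,1)
  22 : (5,2)
  23 : (5,3)
distinct pairs in image: 24 / 24 needed
  → bijection onto A×B; projections well-typed.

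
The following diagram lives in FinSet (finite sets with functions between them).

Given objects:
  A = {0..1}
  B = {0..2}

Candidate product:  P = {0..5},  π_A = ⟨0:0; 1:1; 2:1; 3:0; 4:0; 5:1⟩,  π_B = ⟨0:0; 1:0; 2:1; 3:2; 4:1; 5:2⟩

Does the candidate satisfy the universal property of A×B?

Answer: VALID PRODUCT

Derivation:
|A|·|B| = 2·3 = 6;  |P| = 6
Check the pairing map k ↦ (π_A(k), π_B(k)):
  0 : (0,0)
  1 : (1,0)
  2 : (1,1)
  3 : (0,2)
  4 : (0,1)
  5 : (1,2)
distinct pairs in image: 6 / 6 needed
  → bijection onto A×B; projections well-typed.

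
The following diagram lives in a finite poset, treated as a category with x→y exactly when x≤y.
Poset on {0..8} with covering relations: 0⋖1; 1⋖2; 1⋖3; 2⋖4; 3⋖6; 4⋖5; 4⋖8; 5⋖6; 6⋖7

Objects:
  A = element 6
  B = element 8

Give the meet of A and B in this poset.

Common predecessors of 6,8: {0,1,2,4}
  0 ⊑ 4
  1 ⊑ 4
  2 ⊑ 4
  4 ⊑ 4
glb = 4

Answer: A∧B = 4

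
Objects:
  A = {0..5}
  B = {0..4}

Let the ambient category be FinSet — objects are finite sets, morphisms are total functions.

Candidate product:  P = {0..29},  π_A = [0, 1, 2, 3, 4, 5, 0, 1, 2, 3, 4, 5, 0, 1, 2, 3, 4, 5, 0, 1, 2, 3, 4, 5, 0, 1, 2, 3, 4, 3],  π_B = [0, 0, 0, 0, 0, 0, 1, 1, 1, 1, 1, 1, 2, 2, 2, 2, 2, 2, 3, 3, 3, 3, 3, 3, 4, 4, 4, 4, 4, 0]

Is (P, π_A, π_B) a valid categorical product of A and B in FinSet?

|A|·|B| = 6·5 = 30;  |P| = 30
Check the pairing map k ↦ (π_A(k), π_B(k)):
  0 -> (0,0)
  1 -> (1,0)
  2 -> (2,0)
  3 -> (3,0)
  4 -> (4,0)
  5 -> (5,0)
  6 -> (0,1)
  7 -> (1,1)
  8 -> (2,1)
  9 -> (3,1)
  10 -> (4,1)
  11 -> (5,1)
  12 -> (0,2)
  13 -> (1,2)
  14 -> (2,2)
  15 -> (3,2)
  16 -> (4,2)
  17 -> (5,2)
  18 -> (0,3)
  19 -> (1,3)
  20 -> (2,3)
  21 -> (3,3)
  22 -> (4,3)
  23 -> (5,3)
  24 -> (0,4)
  25 -> (1,4)
  26 -> (2,4)
  27 -> (3,4)
  28 -> (4,4)
  29 -> (3,0)  ✗ repeats pair of k=3
distinct pairs in image: 29 / 30 needed
  → (3,0) hit at k=3 and k=29

Answer: NOT A VALID PRODUCT — duplicate pair at indices 3,29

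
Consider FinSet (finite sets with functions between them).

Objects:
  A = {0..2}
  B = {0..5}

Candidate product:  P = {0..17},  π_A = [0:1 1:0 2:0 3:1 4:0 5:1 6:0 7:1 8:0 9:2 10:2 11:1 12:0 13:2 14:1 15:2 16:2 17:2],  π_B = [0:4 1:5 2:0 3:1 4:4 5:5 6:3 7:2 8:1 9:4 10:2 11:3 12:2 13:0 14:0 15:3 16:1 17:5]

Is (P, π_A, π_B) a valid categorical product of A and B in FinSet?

|A|·|B| = 3·6 = 18;  |P| = 18
Check the pairing map k ↦ (π_A(k), π_B(k)):
  0 : (1,4)
  1 : (0,5)
  2 : (0,0)
  3 : (1,1)
  4 : (0,4)
  5 : (1,5)
  6 : (0,3)
  7 : (1,2)
  8 : (0,1)
  9 : (2,4)
  10 : (2,2)
  11 : (1,3)
  12 : (0,2)
  13 : (2,0)
  14 : (1,0)
  15 : (2,3)
  16 : (2,1)
  17 : (2,5)
distinct pairs in image: 18 / 18 needed
  → bijection onto A×B; projections well-typed.

Answer: VALID PRODUCT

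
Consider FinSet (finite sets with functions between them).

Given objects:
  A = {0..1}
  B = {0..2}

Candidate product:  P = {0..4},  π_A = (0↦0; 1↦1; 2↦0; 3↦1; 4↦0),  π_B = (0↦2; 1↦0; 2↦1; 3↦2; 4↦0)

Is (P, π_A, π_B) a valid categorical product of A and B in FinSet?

|A|·|B| = 2·3 = 6;  |P| = 5
  → cardinalities differ; no bijection possible.

Answer: NOT A VALID PRODUCT — |P|=5 ≠ |A|·|B|=6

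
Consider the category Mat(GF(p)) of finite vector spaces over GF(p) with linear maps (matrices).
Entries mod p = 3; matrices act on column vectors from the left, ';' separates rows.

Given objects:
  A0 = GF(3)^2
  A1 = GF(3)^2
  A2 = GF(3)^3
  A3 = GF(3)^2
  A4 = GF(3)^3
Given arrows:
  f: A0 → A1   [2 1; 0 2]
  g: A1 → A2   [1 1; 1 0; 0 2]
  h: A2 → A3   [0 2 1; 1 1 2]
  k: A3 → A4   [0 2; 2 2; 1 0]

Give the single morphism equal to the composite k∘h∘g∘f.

  e0=[1,0] f→[2,0] g→[2,2,0] h→[1,1] k→[2,1,1]
  e1=[0,1] f→[1,2] g→[0,1,1] h→[0,0] k→[0,0,0]
⟦path⟧: [2 0; 1 0; 1 0]

Answer: [2 0; 1 0; 1 0]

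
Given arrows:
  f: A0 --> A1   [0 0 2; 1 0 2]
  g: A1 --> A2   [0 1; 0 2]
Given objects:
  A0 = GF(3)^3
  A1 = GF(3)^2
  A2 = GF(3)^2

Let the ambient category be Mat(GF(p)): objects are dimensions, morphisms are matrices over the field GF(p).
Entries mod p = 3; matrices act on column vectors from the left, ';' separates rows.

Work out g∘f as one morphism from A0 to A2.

  e0=[1,0,0] f-->[0,1] g-->[1,2]
  e1=[0,1,0] f-->[0,0] g-->[0,0]
  e2=[0,0,1] f-->[2,2] g-->[2,1]
composite: [1 0 2; 2 0 1]

Answer: [1 0 2; 2 0 1]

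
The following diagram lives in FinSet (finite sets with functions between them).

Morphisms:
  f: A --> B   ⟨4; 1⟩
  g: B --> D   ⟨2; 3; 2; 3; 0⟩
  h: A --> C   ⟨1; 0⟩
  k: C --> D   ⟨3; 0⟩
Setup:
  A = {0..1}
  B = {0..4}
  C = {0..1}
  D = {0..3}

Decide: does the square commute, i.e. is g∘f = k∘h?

1) trace f;g:
  0 f-->4 g-->0
  1 f-->1 g-->3
  composite₁ = ⟨0; 3⟩
2) trace h;k:
  0 h-->1 k-->0
  1 h-->0 k-->3
  composite₂ = ⟨0; 3⟩
Equal? YES — commutes

Answer: COMMUTES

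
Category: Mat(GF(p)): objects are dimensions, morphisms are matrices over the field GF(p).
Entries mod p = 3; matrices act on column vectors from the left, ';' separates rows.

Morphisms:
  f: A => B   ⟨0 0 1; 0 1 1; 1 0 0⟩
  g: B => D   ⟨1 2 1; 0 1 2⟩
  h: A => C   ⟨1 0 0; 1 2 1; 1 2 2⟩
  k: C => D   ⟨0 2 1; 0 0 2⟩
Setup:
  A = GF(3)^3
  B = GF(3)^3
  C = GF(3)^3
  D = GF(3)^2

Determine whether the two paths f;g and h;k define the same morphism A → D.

Answer: DOES NOT COMMUTE

Work:
1) trace f;g:
  e0=[1,0,0] f=>[0,0,1] g=>[1,2]
  e1=[0,1,0] f=>[0,1,0] g=>[2,1]
  e2=[0,0,1] f=>[1,1,0] g=>[0,1]
  result₁ = ⟨1 2 0; 2 1 1⟩
2) trace h;k:
  e0=[1,0,0] h=>[1,1,1] k=>[0,2]
  e1=[0,1,0] h=>[0,2,2] k=>[0,1]
  e2=[0,0,1] h=>[0,1,2] k=>[1,1]
  result₂ = ⟨0 0 1; 2 1 1⟩
Equal? NO — does not commute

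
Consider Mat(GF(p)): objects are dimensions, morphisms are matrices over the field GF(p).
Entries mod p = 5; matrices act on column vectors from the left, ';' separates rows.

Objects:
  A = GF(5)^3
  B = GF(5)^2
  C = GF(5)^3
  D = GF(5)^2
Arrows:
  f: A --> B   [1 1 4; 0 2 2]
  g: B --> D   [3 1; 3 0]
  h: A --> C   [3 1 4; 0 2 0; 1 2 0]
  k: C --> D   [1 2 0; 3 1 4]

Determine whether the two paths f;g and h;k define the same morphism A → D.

Answer: COMMUTES

Work:
Path 1 = f;g:
  e0=⟨1,0,0⟩ f-->⟨1,0⟩ g-->⟨3,3⟩
  e1=⟨0,1,0⟩ f-->⟨1,2⟩ g-->⟨0,3⟩
  e2=⟨0,0,1⟩ f-->⟨4,2⟩ g-->⟨4,2⟩
  composite₁ = [3 0 4; 3 3 2]
Path 2 = h;k:
  e0=⟨1,0,0⟩ h-->⟨3,0,1⟩ k-->⟨3,3⟩
  e1=⟨0,1,0⟩ h-->⟨1,2,2⟩ k-->⟨0,3⟩
  e2=⟨0,0,1⟩ h-->⟨4,0,0⟩ k-->⟨4,2⟩
  composite₂ = [3 0 4; 3 3 2]
Equal? same morphism ✓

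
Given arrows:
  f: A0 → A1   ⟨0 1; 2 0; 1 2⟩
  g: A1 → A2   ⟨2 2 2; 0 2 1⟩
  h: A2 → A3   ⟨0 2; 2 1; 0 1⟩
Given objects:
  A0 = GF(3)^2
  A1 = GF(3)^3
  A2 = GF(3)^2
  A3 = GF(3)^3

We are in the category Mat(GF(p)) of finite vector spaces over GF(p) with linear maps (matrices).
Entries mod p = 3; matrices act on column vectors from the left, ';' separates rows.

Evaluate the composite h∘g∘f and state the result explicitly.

Answer: ⟨1 1; 2 2; 2 2⟩

Work:
  e0=[1,0] f→[0,2,1] g→[0,2] h→[1,2,2]
  e1=[0,1] f→[1,0,2] g→[0,2] h→[1,2,2]
result: ⟨1 1; 2 2; 2 2⟩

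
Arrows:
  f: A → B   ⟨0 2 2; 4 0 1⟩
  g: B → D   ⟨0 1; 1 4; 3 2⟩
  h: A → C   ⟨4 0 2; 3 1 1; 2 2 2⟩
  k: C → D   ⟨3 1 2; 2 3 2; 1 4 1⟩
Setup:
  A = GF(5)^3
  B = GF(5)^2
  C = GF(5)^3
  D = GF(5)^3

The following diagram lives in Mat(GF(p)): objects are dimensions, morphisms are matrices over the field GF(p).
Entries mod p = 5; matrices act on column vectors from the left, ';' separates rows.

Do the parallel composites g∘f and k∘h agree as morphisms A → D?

Answer: COMMUTES

Work:
Along f;g (path 1):
  e0=(1,0,0) f→(0,4) g→(4,1,3)
  e1=(0,1,0) f→(2,0) g→(0,2,1)
  e2=(0,0,1) f→(2,1) g→(1,1,3)
  result₁ = ⟨4 0 1; 1 2 1; 3 1 3⟩
Along h;k (path 2):
  e0=(1,0,0) h→(4,3,2) k→(4,1,3)
  e1=(0,1,0) h→(0,1,2) k→(0,2,1)
  e2=(0,0,1) h→(2,1,2) k→(1,1,3)
  result₂ = ⟨4 0 1; 1 2 1; 3 1 3⟩
Equal? same morphism ✓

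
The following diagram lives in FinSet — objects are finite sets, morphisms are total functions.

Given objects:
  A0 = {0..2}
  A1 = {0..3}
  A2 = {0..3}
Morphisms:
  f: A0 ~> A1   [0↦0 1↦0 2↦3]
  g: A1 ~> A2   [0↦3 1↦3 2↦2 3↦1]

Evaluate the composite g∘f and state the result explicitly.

Answer: [0↦3 1↦3 2↦1]

Trace:
  0 f~>0 g~>3
  1 f~>0 g~>3
  2 f~>3 g~>1
composite: [0↦3 1↦3 2↦1]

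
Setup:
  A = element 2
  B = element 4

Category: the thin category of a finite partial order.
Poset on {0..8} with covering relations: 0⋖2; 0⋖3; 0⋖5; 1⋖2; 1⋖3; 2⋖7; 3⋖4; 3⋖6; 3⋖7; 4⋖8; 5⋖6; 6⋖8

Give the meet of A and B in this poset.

{x : x≤A ∧ x≤B} = {0,1}  (A=2, B=4)
  maximal lower bounds 0 and 1 are incomparable: neither 0≤1 nor 1≤0
→ no greatest lower bound exists

Answer: NO MEET EXISTS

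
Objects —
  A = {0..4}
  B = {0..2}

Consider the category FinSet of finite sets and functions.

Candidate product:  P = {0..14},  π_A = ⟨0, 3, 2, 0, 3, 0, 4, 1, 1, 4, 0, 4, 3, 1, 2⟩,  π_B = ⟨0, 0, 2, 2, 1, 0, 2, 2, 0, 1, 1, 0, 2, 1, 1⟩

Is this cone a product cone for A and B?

|A|·|B| = 5·3 = 15;  |P| = 15
Check the pairing map k ↦ (π_A(k), π_B(k)):
  0 : (0,0)
  1 : (3,0)
  2 : (2,2)
  3 : (0,2)
  4 : (3,1)
  5 : (0,0)  ✗ repeats pair of k=0
  6 : (4,2)
  7 : (1,2)
  8 : (1,0)
  9 : (4,1)
  10 : (0,1)
  11 : (4,0)
  12 : (3,2)
  13 : (1,1)
  14 : (2,1)
distinct pairs in image: 14 / 15 needed
  → (0,0) hit at k=0 and k=5

Answer: NOT A VALID PRODUCT — duplicate pair at indices 0,5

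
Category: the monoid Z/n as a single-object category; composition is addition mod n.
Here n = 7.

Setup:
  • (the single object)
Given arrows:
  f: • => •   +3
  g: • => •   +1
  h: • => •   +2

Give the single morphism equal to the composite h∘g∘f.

Answer: +6

Work:
  0 +3≡3 +1≡4 +2≡6  (mod 7)
⟦path⟧: +6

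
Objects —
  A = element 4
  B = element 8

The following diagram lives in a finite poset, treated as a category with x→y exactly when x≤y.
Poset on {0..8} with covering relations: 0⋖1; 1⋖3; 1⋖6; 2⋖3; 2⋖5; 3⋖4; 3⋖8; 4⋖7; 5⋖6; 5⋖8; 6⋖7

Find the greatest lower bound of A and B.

Common predecessors of 4,8: {0,1,2,3}
  0 ⊑ 3
  1 ⊑ 3
  2 ⊑ 3
  3 ⊑ 3
glb = 3

Answer: A∧B = 3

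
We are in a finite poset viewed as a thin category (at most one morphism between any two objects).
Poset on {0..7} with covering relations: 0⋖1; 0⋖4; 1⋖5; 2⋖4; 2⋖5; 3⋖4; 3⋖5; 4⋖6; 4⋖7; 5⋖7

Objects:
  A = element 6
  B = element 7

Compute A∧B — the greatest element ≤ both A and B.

Common predecessors of 6,7: {0,2,3,4}
  0 <= 4
  2 <= 4
  3 <= 4
  4 <= 4
glb = 4

Answer: A∧B = 4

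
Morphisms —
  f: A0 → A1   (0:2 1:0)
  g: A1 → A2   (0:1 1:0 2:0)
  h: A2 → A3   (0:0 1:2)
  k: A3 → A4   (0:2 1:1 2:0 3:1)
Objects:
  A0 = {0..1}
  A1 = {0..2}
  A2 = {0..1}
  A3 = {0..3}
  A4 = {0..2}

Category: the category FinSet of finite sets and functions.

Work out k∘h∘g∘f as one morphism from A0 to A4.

Answer: (0:2 1:0)

Work:
  0 f→2 g→0 h→0 k→2
  1 f→0 g→1 h→2 k→0
composite: (0:2 1:0)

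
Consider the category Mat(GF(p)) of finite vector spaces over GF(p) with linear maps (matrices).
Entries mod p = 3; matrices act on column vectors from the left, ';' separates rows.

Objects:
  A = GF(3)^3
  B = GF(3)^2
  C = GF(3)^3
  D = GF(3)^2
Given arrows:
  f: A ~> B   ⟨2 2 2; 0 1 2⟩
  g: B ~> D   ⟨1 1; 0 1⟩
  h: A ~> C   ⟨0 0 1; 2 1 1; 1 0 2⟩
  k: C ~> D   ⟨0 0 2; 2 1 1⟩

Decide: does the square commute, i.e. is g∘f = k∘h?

Path 1 = f;g:
  e0=⟨1,0,0⟩ f~>⟨2,0⟩ g~>⟨2,0⟩
  e1=⟨0,1,0⟩ f~>⟨2,1⟩ g~>⟨0,1⟩
  e2=⟨0,0,1⟩ f~>⟨2,2⟩ g~>⟨1,2⟩
  composite₁ = ⟨2 0 1; 0 1 2⟩
Path 2 = h;k:
  e0=⟨1,0,0⟩ h~>⟨0,2,1⟩ k~>⟨2,0⟩
  e1=⟨0,1,0⟩ h~>⟨0,1,0⟩ k~>⟨0,1⟩
  e2=⟨0,0,1⟩ h~>⟨1,1,2⟩ k~>⟨1,2⟩
  composite₂ = ⟨2 0 1; 0 1 2⟩
Equal? same morphism ✓

Answer: COMMUTES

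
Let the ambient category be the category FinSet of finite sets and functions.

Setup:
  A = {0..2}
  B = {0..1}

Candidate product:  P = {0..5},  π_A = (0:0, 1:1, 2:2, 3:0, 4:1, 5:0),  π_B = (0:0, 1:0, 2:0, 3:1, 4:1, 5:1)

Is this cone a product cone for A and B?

Answer: NOT A VALID PRODUCT — duplicate pair at indices 3,5

Derivation:
|A|·|B| = 3·2 = 6;  |P| = 6
Check the pairing map k ↦ (π_A(k), π_B(k)):
  0 : (0,0)
  1 : (1,0)
  2 : (2,0)
  3 : (0,1)
  4 : (1,1)
  5 : (0,1)  ✗ repeats pair of k=3
distinct pairs in image: 5 / 6 needed
  → (0,1) hit at k=3 and k=5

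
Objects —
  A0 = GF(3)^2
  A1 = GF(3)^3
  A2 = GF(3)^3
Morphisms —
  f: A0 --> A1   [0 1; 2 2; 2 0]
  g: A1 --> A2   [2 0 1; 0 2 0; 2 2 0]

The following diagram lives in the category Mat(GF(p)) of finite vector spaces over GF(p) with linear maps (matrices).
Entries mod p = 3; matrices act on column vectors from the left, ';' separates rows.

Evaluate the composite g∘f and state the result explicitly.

  e0=(1,0) f-->(0,2,2) g-->(2,1,1)
  e1=(0,1) f-->(1,2,0) g-->(2,1,0)
result: [2 2; 1 1; 1 0]

Answer: [2 2; 1 1; 1 0]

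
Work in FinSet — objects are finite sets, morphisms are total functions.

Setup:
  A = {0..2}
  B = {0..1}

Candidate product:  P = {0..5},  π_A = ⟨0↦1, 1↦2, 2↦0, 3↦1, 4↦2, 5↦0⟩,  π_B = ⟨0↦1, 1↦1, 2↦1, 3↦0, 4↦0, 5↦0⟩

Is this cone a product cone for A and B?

Answer: VALID PRODUCT

Work:
|A|·|B| = 3·2 = 6;  |P| = 6
Check the pairing map k ↦ (π_A(k), π_B(k)):
  0 ↦ (1,1)
  1 ↦ (2,1)
  2 ↦ (0,1)
  3 ↦ (1,0)
  4 ↦ (2,0)
  5 ↦ (0,0)
distinct pairs in image: 6 / 6 needed
  → bijection onto A×B; projections well-typed.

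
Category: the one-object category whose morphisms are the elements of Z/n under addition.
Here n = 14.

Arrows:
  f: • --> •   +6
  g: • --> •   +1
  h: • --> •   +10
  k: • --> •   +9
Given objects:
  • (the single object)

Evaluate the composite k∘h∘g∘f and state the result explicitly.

  0 +6≡6 +1≡7 +10≡3 +9≡12  (mod 14)
⟦path⟧: +12

Answer: +12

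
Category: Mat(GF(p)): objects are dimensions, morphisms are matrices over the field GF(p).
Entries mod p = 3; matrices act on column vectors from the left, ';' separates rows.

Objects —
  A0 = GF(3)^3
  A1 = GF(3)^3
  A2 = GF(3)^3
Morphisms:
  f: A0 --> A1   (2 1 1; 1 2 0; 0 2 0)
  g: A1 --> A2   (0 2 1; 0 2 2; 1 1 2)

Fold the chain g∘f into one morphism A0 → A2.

  e0=⟨1,0,0⟩ f-->⟨2,1,0⟩ g-->⟨2,2,0⟩
  e1=⟨0,1,0⟩ f-->⟨1,2,2⟩ g-->⟨0,2,1⟩
  e2=⟨0,0,1⟩ f-->⟨1,0,0⟩ g-->⟨0,0,1⟩
result: (2 0 0; 2 2 0; 0 1 1)

Answer: (2 0 0; 2 2 0; 0 1 1)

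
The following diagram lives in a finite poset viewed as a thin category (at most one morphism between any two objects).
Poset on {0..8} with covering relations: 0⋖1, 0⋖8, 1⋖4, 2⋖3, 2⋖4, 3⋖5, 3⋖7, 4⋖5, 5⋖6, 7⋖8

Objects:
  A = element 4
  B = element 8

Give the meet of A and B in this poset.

Lower bounds of A=4 and B=8: {0,2}
  maximal lower bounds 0 and 2 are incomparable: neither 0⊑2 nor 2⊑0
→ no greatest lower bound exists

Answer: NO MEET EXISTS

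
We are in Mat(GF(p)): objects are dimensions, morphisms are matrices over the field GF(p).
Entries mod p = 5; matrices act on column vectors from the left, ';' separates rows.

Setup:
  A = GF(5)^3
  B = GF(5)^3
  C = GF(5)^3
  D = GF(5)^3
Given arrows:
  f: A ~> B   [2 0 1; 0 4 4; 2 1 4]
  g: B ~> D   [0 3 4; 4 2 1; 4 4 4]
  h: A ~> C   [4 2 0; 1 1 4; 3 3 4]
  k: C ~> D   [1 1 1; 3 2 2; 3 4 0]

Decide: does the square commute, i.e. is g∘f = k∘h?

Answer: COMMUTES

Trace:
Path 1 = f;g:
  e0=⟨1,0,0⟩ f~>⟨2,0,2⟩ g~>⟨3,0,1⟩
  e1=⟨0,1,0⟩ f~>⟨0,4,1⟩ g~>⟨1,4,0⟩
  e2=⟨0,0,1⟩ f~>⟨1,4,4⟩ g~>⟨3,1,1⟩
  composite₁ = [3 1 3; 0 4 1; 1 0 1]
Path 2 = h;k:
  e0=⟨1,0,0⟩ h~>⟨4,1,3⟩ k~>⟨3,0,1⟩
  e1=⟨0,1,0⟩ h~>⟨2,1,3⟩ k~>⟨1,4,0⟩
  e2=⟨0,0,1⟩ h~>⟨0,4,4⟩ k~>⟨3,1,1⟩
  composite₂ = [3 1 3; 0 4 1; 1 0 1]
Equal? YES — commutes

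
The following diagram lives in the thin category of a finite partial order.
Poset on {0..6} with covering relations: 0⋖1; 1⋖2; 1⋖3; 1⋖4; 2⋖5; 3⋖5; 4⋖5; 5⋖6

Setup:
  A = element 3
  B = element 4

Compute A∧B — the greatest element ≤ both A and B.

Answer: A∧B = 1

Work:
Common predecessors of 3,4: {0,1}
  0 <= 1
  1 <= 1
glb = 1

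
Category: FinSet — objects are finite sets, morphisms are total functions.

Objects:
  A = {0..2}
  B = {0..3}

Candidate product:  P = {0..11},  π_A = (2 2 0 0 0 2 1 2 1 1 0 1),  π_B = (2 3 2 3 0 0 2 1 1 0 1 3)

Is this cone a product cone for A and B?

Answer: VALID PRODUCT

Derivation:
|A|·|B| = 3·4 = 12;  |P| = 12
Check the pairing map k ↦ (π_A(k), π_B(k)):
  0 -> (2,2)
  1 -> (2,3)
  2 -> (0,2)
  3 -> (0,3)
  4 -> (0,0)
  5 -> (2,0)
  6 -> (1,2)
  7 -> (2,1)
  8 -> (1,1)
  9 -> (1,0)
  10 -> (0,1)
  11 -> (1,3)
distinct pairs in image: 12 / 12 needed
  → bijection onto A×B; projections well-typed.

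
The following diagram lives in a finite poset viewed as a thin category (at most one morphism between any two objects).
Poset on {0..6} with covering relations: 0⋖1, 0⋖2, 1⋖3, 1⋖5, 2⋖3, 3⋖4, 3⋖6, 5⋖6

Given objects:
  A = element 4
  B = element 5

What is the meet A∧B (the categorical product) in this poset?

{x : x⊑A ∧ x⊑B} = {0,1}  (A=4, B=5)
  0 ⊑ 1
  1 ⊑ 1
glb = 1

Answer: A∧B = 1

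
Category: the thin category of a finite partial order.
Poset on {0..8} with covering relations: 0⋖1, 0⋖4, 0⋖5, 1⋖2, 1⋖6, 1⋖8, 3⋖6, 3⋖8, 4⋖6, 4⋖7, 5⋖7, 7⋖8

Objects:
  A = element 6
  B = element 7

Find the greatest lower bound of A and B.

{x : x<=A ∧ x<=B} = {0,4}  (A=6, B=7)
  0 <= 4
  4 <= 4
glb = 4

Answer: A∧B = 4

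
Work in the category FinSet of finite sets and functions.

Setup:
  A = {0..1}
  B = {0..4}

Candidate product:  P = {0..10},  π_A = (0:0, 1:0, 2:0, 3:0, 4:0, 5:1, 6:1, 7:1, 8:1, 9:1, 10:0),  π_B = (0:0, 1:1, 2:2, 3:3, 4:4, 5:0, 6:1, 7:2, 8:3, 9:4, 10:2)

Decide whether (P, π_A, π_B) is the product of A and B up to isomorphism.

|A|·|B| = 2·5 = 10;  |P| = 11
  → cardinalities differ; no bijection possible.

Answer: NOT A VALID PRODUCT — |P|=11 ≠ |A|·|B|=10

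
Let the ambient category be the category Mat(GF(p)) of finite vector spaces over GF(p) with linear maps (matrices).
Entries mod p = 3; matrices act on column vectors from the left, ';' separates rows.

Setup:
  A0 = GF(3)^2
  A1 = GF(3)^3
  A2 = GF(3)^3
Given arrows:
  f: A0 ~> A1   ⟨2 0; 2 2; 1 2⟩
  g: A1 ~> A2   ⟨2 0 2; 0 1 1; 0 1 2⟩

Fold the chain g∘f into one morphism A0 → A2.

Answer: ⟨0 1; 0 1; 1 0⟩

Derivation:
  e0=[1,0] f~>[2,2,1] g~>[0,0,1]
  e1=[0,1] f~>[0,2,2] g~>[1,1,0]
⟦path⟧: ⟨0 1; 0 1; 1 0⟩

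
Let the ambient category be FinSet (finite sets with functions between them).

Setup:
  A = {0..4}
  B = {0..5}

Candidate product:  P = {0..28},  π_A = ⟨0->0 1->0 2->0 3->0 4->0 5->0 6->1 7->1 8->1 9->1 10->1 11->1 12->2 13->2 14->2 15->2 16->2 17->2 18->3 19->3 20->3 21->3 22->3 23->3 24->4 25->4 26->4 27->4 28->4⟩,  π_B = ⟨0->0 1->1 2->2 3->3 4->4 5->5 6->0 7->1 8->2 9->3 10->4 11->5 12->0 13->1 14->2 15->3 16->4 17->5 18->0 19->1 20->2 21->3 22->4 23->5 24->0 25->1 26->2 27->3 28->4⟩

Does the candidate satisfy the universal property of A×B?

|A|·|B| = 5·6 = 30;  |P| = 29
  → cardinalities differ; no bijection possible.

Answer: NOT A VALID PRODUCT — |P|=29 ≠ |A|·|B|=30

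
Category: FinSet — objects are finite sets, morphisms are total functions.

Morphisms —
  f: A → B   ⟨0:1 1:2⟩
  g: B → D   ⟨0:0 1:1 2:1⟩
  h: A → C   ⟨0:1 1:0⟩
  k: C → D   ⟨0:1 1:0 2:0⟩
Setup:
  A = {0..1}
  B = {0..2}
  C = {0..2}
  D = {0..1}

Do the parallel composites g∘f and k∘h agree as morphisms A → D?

1) trace f;g:
  0 f→1 g→1
  1 f→2 g→1
  result₁ = ⟨0:1 1:1⟩
2) trace h;k:
  0 h→1 k→0
  1 h→0 k→1
  result₂ = ⟨0:0 1:1⟩
Equal? NO — does not commute

Answer: DOES NOT COMMUTE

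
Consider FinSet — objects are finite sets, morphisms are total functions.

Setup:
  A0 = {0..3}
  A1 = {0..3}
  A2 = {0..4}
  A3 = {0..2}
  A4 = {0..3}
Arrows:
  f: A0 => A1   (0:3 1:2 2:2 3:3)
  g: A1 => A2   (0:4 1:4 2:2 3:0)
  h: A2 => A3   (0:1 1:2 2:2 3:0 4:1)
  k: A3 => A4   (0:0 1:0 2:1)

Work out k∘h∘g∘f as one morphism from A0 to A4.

Answer: (0:0 1:1 2:1 3:0)

Trace:
  0 f=>3 g=>0 h=>1 k=>0
  1 f=>2 g=>2 h=>2 k=>1
  2 f=>2 g=>2 h=>2 k=>1
  3 f=>3 g=>0 h=>1 k=>0
composite: (0:0 1:1 2:1 3:0)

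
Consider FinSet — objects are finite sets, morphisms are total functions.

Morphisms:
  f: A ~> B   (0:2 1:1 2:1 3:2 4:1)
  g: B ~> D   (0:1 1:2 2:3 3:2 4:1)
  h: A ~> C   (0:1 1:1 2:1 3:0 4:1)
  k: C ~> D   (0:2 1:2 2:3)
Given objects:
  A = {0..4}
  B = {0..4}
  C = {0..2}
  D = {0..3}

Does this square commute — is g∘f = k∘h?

Answer: DOES NOT COMMUTE

Derivation:
Path 1 = f;g:
  0 f~>2 g~>3
  1 f~>1 g~>2
  2 f~>1 g~>2
  3 f~>2 g~>3
  4 f~>1 g~>2
  composite₁ = (0:3 1:2 2:2 3:3 4:2)
Path 2 = h;k:
  0 h~>1 k~>2
  1 h~>1 k~>2
  2 h~>1 k~>2
  3 h~>0 k~>2
  4 h~>1 k~>2
  composite₂ = (0:2 1:2 2:2 3:2 4:2)
Equal? distinct morphisms ✗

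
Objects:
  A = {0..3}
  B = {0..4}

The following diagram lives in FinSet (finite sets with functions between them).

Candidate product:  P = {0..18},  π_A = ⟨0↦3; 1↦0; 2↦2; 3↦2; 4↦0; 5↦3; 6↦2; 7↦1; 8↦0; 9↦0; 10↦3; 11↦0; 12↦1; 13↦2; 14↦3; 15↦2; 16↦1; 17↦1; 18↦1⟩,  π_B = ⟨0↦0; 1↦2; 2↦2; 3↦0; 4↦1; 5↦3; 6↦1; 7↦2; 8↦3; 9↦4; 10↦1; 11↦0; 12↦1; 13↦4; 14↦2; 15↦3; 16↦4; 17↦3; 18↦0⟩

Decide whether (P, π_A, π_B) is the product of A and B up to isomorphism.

|A|·|B| = 4·5 = 20;  |P| = 19
  → cardinalities differ; no bijection possible.

Answer: NOT A VALID PRODUCT — |P|=19 ≠ |A|·|B|=20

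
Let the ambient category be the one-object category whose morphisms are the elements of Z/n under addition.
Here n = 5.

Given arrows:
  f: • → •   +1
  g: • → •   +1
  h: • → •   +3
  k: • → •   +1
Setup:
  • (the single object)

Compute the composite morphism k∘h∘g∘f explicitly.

Answer: +1

Derivation:
  0 +1≡1 +1≡2 +3≡0 +1≡1  (mod 5)
result: +1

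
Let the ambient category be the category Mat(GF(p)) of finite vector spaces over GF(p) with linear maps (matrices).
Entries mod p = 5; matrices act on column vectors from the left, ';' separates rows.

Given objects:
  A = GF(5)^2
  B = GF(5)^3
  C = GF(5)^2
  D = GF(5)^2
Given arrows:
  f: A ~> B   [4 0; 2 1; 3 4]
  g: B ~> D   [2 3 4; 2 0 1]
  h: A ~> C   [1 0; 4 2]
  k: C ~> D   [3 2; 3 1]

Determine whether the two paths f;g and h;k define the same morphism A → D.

Along f;g (path 1):
  e0=[1,0] f~>[4,2,3] g~>[1,1]
  e1=[0,1] f~>[0,1,4] g~>[4,4]
  ⟦path⟧₁ = [1 4; 1 4]
Along h;k (path 2):
  e0=[1,0] h~>[1,4] k~>[1,2]
  e1=[0,1] h~>[0,2] k~>[4,2]
  ⟦path⟧₂ = [1 4; 2 2]
Equal? distinct morphisms ✗

Answer: DOES NOT COMMUTE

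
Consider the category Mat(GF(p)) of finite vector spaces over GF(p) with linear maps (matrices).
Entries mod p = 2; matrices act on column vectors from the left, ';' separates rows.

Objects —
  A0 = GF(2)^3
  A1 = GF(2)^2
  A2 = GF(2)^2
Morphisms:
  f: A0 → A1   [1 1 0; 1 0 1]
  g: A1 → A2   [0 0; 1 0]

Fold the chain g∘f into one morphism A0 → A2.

  e0=[1,0,0] f→[1,1] g→[0,1]
  e1=[0,1,0] f→[1,0] g→[0,1]
  e2=[0,0,1] f→[0,1] g→[0,0]
⟦path⟧: [0 0 0; 1 1 0]

Answer: [0 0 0; 1 1 0]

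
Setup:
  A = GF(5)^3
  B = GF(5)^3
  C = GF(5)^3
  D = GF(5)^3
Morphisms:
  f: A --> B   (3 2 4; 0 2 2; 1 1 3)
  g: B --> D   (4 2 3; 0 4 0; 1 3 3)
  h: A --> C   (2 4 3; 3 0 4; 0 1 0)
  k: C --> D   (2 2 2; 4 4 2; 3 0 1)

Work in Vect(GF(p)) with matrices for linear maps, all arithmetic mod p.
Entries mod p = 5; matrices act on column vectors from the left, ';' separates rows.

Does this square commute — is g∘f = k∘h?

Answer: DOES NOT COMMUTE

Derivation:
Along f;g (path 1):
  e0=[1,0,0] f-->[3,0,1] g-->[0,0,1]
  e1=[0,1,0] f-->[2,2,1] g-->[0,3,1]
  e2=[0,0,1] f-->[4,2,3] g-->[4,3,4]
  result₁ = (0 0 4; 0 3 3; 1 1 4)
Along h;k (path 2):
  e0=[1,0,0] h-->[2,3,0] k-->[0,0,1]
  e1=[0,1,0] h-->[4,0,1] k-->[0,3,3]
  e2=[0,0,1] h-->[3,4,0] k-->[4,3,4]
  result₂ = (0 0 4; 0 3 3; 1 3 4)
Equal? distinct morphisms ✗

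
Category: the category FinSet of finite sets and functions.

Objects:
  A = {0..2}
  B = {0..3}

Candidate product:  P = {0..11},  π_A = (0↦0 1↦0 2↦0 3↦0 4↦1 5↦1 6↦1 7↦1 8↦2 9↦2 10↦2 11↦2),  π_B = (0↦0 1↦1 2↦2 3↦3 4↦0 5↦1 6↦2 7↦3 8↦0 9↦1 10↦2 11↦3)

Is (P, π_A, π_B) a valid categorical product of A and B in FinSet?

|A|·|B| = 3·4 = 12;  |P| = 12
Check the pairing map k ↦ (π_A(k), π_B(k)):
  0 ↦ (0,0)
  1 ↦ (0,1)
  2 ↦ (0,2)
  3 ↦ (0,3)
  4 ↦ (1,0)
  5 ↦ (1,1)
  6 ↦ (1,2)
  7 ↦ (1,3)
  8 ↦ (2,0)
  9 ↦ (2,1)
  10 ↦ (2,2)
  11 ↦ (2,3)
distinct pairs in image: 12 / 12 needed
  → bijection onto A×B; projections well-typed.

Answer: VALID PRODUCT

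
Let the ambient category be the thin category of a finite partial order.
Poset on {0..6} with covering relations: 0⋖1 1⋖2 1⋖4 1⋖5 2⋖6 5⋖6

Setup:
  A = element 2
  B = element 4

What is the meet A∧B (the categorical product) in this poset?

Answer: A∧B = 1

Derivation:
Common predecessors of 2,4: {0,1}
  0 ⊑ 1
  1 ⊑ 1
glb = 1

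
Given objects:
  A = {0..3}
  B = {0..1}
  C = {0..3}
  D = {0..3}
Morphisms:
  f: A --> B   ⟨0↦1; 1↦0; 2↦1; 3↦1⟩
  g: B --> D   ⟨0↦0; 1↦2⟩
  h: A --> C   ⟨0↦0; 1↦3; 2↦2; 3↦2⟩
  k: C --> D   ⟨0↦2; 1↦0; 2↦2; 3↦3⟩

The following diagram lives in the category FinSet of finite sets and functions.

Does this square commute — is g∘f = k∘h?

1) trace f;g:
  0 f-->1 g-->2
  1 f-->0 g-->0
  2 f-->1 g-->2
  3 f-->1 g-->2
  result₁ = ⟨0↦2; 1↦0; 2↦2; 3↦2⟩
2) trace h;k:
  0 h-->0 k-->2
  1 h-->3 k-->3
  2 h-->2 k-->2
  3 h-->2 k-->2
  result₂ = ⟨0↦2; 1↦3; 2↦2; 3↦2⟩
Equal? differ; not commutative

Answer: DOES NOT COMMUTE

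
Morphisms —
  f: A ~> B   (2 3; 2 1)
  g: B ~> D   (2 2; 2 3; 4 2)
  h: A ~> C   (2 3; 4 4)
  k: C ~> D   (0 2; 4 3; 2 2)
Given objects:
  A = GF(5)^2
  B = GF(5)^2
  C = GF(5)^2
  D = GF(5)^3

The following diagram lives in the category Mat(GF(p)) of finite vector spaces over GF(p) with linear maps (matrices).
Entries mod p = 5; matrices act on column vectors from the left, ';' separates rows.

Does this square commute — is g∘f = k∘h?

Answer: COMMUTES

Derivation:
Path 1 = f;g:
  e0=⟨1,0⟩ f~>⟨2,2⟩ g~>⟨3,0,2⟩
  e1=⟨0,1⟩ f~>⟨3,1⟩ g~>⟨3,4,4⟩
  ⟦path⟧₁ = (3 3; 0 4; 2 4)
Path 2 = h;k:
  e0=⟨1,0⟩ h~>⟨2,4⟩ k~>⟨3,0,2⟩
  e1=⟨0,1⟩ h~>⟨3,4⟩ k~>⟨3,4,4⟩
  ⟦path⟧₂ = (3 3; 0 4; 2 4)
Equal? equal; square commutes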